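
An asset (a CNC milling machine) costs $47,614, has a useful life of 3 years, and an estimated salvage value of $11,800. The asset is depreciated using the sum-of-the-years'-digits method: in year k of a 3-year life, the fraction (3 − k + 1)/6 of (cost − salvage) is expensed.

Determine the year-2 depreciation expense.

Depreciable base = $47,614 − $11,800 = $35,814.
Sum of the years' digits = 3+2+1 = 6.
Year 1: $35,814 × 3/6 = $17,907. Book value $29,707.
Year 2: $35,814 × 2/6 = $11,938. Book value $17,769.

$11,938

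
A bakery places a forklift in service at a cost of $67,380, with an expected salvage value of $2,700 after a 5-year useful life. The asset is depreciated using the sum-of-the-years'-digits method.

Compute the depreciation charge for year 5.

$4,312

Depreciable base = $67,380 − $2,700 = $64,680.
Sum of the years' digits = 5+4+3+2+1 = 15.
Year 1: $64,680 × 5/15 = $21,560. Book value $45,820.
Year 2: $64,680 × 4/15 = $17,248. Book value $28,572.
Year 3: $64,680 × 3/15 = $12,936. Book value $15,636.
Year 4: $64,680 × 2/15 = $8,624. Book value $7,012.
Year 5: $64,680 × 1/15 = $4,312. Book value $2,700.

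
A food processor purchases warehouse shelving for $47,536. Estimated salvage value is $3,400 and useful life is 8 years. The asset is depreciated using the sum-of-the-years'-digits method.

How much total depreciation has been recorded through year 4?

$31,876

Depreciable base = $47,536 − $3,400 = $44,136.
Sum of the years' digits = 8+7+6+5+4+3+2+1 = 36.
Year 1: $44,136 × 8/36 = $9,808. Book value $37,728.
Year 2: $44,136 × 7/36 = $8,582. Book value $29,146.
Year 3: $44,136 × 6/36 = $7,356. Book value $21,790.
Year 4: $44,136 × 5/36 = $6,130. Book value $15,660.
Accumulated through year 4 = $47,536 − $15,660 = $31,876.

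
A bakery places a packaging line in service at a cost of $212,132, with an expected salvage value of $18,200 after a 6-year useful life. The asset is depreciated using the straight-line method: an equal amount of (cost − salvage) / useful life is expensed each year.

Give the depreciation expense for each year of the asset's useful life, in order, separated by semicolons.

Depreciable base = $212,132 − $18,200 = $193,932.
Annual expense = $193,932 / 6 = $32,322.
End of year 1: book value $179,810.
End of year 2: book value $147,488.
End of year 3: book value $115,166.
End of year 4: book value $82,844.
End of year 5: book value $50,522.
End of year 6: book value $18,200.

$32,322; $32,322; $32,322; $32,322; $32,322; $32,322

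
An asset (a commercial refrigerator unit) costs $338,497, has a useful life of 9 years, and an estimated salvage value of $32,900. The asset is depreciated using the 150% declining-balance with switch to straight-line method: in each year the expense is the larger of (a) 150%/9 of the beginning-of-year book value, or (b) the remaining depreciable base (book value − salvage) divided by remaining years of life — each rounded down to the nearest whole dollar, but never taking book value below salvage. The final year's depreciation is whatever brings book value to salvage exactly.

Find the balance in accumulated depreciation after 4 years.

Depreciable base = $338,497 − $32,900 = $305,597.
Year 1: DB = ⌊$338,497 × 150%/9⌋ = $56,416; SL = ⌊$305,597/9⌋ = $33,955 → take DB $56,416. Book value $282,081.
Year 2: DB = ⌊$282,081 × 150%/9⌋ = $47,013; SL = ⌊$249,181/8⌋ = $31,147 → take DB $47,013. Book value $235,068.
Year 3: DB = ⌊$235,068 × 150%/9⌋ = $39,178; SL = ⌊$202,168/7⌋ = $28,881 → take DB $39,178. Book value $195,890.
Year 4: DB = ⌊$195,890 × 150%/9⌋ = $32,648; SL = ⌊$162,990/6⌋ = $27,165 → take DB $32,648. Book value $163,242.
Accumulated through year 4 = $338,497 − $163,242 = $175,255.

$175,255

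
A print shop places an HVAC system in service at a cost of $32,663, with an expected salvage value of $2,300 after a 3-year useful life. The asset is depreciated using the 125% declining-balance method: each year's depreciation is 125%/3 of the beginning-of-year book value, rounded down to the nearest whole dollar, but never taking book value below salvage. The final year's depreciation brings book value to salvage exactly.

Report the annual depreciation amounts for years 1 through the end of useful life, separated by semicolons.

Depreciable base = $32,663 − $2,300 = $30,363.
Year 1: ⌊$32,663 × 125%/3⌋ = $13,609. Book value $19,054.
Year 2: ⌊$19,054 × 125%/3⌋ = $7,939. Book value $11,115.
Year 3 (final): $11,115 − $2,300 = $8,815. Book value $2,300.

$13,609; $7,939; $8,815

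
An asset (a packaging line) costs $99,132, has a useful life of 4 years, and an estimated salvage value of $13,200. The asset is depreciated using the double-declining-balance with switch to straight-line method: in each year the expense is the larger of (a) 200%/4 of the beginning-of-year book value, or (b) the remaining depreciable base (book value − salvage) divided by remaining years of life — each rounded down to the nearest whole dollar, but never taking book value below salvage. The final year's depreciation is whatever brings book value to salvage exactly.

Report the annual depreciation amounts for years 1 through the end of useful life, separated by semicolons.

$49,566; $24,783; $11,583; $0

Depreciable base = $99,132 − $13,200 = $85,932.
Year 1: DB = ⌊$99,132 × 200%/4⌋ = $49,566; SL = ⌊$85,932/4⌋ = $21,483 → take DB $49,566. Book value $49,566.
Year 2: DB = ⌊$49,566 × 200%/4⌋ = $24,783; SL = ⌊$36,366/3⌋ = $12,122 → take DB $24,783. Book value $24,783.
Year 3: DB = ⌊$24,783 × 200%/4⌋ = $12,391; SL = ⌊$11,583/2⌋ = $5,791 → take DB $12,391, capped at $11,583. Book value $13,200.
Year 4 (final): $13,200 − $13,200 = $0. Book value $13,200.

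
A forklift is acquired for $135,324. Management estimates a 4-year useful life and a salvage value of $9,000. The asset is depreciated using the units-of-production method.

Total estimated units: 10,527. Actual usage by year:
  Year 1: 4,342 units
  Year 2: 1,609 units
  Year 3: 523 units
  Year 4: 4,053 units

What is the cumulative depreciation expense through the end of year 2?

$71,412

Depreciable base = $135,324 − $9,000 = $126,324.
Rate = $126,324 / 10,527 units = $12 per unit.
Year 1: 4,342 × $12 = $52,104. Book value $83,220.
Year 2: 1,609 × $12 = $19,308. Book value $63,912.
Accumulated through year 2 = $135,324 − $63,912 = $71,412.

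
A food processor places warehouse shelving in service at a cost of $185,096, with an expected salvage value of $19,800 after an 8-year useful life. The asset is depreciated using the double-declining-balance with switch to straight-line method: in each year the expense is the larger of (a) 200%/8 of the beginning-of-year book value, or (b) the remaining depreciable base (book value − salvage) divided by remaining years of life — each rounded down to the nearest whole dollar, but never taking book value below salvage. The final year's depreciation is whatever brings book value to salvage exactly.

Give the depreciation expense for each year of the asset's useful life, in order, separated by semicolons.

Depreciable base = $185,096 − $19,800 = $165,296.
Year 1: DB = ⌊$185,096 × 200%/8⌋ = $46,274; SL = ⌊$165,296/8⌋ = $20,662 → take DB $46,274. Book value $138,822.
Year 2: DB = ⌊$138,822 × 200%/8⌋ = $34,705; SL = ⌊$119,022/7⌋ = $17,003 → take DB $34,705. Book value $104,117.
Year 3: DB = ⌊$104,117 × 200%/8⌋ = $26,029; SL = ⌊$84,317/6⌋ = $14,052 → take DB $26,029. Book value $78,088.
Year 4: DB = ⌊$78,088 × 200%/8⌋ = $19,522; SL = ⌊$58,288/5⌋ = $11,657 → take DB $19,522. Book value $58,566.
Year 5: DB = ⌊$58,566 × 200%/8⌋ = $14,641; SL = ⌊$38,766/4⌋ = $9,691 → take DB $14,641. Book value $43,925.
Year 6: DB = ⌊$43,925 × 200%/8⌋ = $10,981; SL = ⌊$24,125/3⌋ = $8,041 → take DB $10,981. Book value $32,944.
Year 7: DB = ⌊$32,944 × 200%/8⌋ = $8,236; SL = ⌊$13,144/2⌋ = $6,572 → take DB $8,236. Book value $24,708.
Year 8 (final): $24,708 − $19,800 = $4,908. Book value $19,800.

$46,274; $34,705; $26,029; $19,522; $14,641; $10,981; $8,236; $4,908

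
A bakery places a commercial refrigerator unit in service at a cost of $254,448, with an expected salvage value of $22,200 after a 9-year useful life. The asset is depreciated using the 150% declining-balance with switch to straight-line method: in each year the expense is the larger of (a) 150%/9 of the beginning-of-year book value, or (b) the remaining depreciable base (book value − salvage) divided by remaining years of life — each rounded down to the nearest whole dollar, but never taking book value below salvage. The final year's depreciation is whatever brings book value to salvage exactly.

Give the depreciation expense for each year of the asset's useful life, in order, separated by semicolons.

Depreciable base = $254,448 − $22,200 = $232,248.
Year 1: DB = ⌊$254,448 × 150%/9⌋ = $42,408; SL = ⌊$232,248/9⌋ = $25,805 → take DB $42,408. Book value $212,040.
Year 2: DB = ⌊$212,040 × 150%/9⌋ = $35,340; SL = ⌊$189,840/8⌋ = $23,730 → take DB $35,340. Book value $176,700.
Year 3: DB = ⌊$176,700 × 150%/9⌋ = $29,450; SL = ⌊$154,500/7⌋ = $22,071 → take DB $29,450. Book value $147,250.
Year 4: DB = ⌊$147,250 × 150%/9⌋ = $24,541; SL = ⌊$125,050/6⌋ = $20,841 → take DB $24,541. Book value $122,709.
Year 5: DB = ⌊$122,709 × 150%/9⌋ = $20,451; SL = ⌊$100,509/5⌋ = $20,101 → take DB $20,451. Book value $102,258.
Year 6: DB = ⌊$102,258 × 150%/9⌋ = $17,043; SL = ⌊$80,058/4⌋ = $20,014 → take SL $20,014. Book value $82,244.
Year 7: DB = ⌊$82,244 × 150%/9⌋ = $13,707; SL = ⌊$60,044/3⌋ = $20,014 → take SL $20,014. Book value $62,230.
Year 8: DB = ⌊$62,230 × 150%/9⌋ = $10,371; SL = ⌊$40,030/2⌋ = $20,015 → take SL $20,015. Book value $42,215.
Year 9 (final): $42,215 − $22,200 = $20,015. Book value $22,200.

$42,408; $35,340; $29,450; $24,541; $20,451; $20,014; $20,014; $20,015; $20,015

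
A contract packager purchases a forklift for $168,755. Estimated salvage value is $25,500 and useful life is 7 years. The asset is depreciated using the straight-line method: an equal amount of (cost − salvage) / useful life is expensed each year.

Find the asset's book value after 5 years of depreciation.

$66,430

Depreciable base = $168,755 − $25,500 = $143,255.
Annual expense = $143,255 / 7 = $20,465.
End of year 1: book value $148,290.
End of year 2: book value $127,825.
End of year 3: book value $107,360.
End of year 4: book value $86,895.
End of year 5: book value $66,430.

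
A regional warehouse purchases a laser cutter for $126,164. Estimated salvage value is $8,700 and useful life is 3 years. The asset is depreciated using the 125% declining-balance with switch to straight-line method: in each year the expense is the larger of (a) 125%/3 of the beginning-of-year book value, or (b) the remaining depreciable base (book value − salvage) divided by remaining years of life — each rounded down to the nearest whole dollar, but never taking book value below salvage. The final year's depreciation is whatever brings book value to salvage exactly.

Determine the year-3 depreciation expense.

Depreciable base = $126,164 − $8,700 = $117,464.
Year 1: DB = ⌊$126,164 × 125%/3⌋ = $52,568; SL = ⌊$117,464/3⌋ = $39,154 → take DB $52,568. Book value $73,596.
Year 2: DB = ⌊$73,596 × 125%/3⌋ = $30,665; SL = ⌊$64,896/2⌋ = $32,448 → take SL $32,448. Book value $41,148.
Year 3 (final): $41,148 − $8,700 = $32,448. Book value $8,700.

$32,448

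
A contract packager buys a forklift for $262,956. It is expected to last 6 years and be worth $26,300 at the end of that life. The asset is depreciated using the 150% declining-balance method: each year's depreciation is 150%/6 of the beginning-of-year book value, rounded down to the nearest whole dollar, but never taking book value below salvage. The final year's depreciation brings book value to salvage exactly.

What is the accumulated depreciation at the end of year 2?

$115,043

Depreciable base = $262,956 − $26,300 = $236,656.
Year 1: ⌊$262,956 × 150%/6⌋ = $65,739. Book value $197,217.
Year 2: ⌊$197,217 × 150%/6⌋ = $49,304. Book value $147,913.
Accumulated through year 2 = $262,956 − $147,913 = $115,043.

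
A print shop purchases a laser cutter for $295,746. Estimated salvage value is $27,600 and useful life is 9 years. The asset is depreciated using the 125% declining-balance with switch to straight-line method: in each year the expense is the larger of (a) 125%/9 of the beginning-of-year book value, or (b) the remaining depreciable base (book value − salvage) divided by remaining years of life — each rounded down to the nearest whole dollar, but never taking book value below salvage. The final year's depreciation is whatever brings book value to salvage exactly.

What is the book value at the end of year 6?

Depreciable base = $295,746 − $27,600 = $268,146.
Year 1: DB = ⌊$295,746 × 125%/9⌋ = $41,075; SL = ⌊$268,146/9⌋ = $29,794 → take DB $41,075. Book value $254,671.
Year 2: DB = ⌊$254,671 × 125%/9⌋ = $35,370; SL = ⌊$227,071/8⌋ = $28,383 → take DB $35,370. Book value $219,301.
Year 3: DB = ⌊$219,301 × 125%/9⌋ = $30,458; SL = ⌊$191,701/7⌋ = $27,385 → take DB $30,458. Book value $188,843.
Year 4: DB = ⌊$188,843 × 125%/9⌋ = $26,228; SL = ⌊$161,243/6⌋ = $26,873 → take SL $26,873. Book value $161,970.
Year 5: DB = ⌊$161,970 × 125%/9⌋ = $22,495; SL = ⌊$134,370/5⌋ = $26,874 → take SL $26,874. Book value $135,096.
Year 6: DB = ⌊$135,096 × 125%/9⌋ = $18,763; SL = ⌊$107,496/4⌋ = $26,874 → take SL $26,874. Book value $108,222.

$108,222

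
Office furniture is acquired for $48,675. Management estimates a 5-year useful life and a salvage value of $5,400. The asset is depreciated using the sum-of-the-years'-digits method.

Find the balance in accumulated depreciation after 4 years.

Depreciable base = $48,675 − $5,400 = $43,275.
Sum of the years' digits = 5+4+3+2+1 = 15.
Year 1: $43,275 × 5/15 = $14,425. Book value $34,250.
Year 2: $43,275 × 4/15 = $11,540. Book value $22,710.
Year 3: $43,275 × 3/15 = $8,655. Book value $14,055.
Year 4: $43,275 × 2/15 = $5,770. Book value $8,285.
Accumulated through year 4 = $48,675 − $8,285 = $40,390.

$40,390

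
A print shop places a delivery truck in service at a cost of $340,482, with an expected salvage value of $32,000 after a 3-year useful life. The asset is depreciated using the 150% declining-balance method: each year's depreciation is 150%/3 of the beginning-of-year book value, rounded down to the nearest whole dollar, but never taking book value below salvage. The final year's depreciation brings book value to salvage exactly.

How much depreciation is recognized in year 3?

$53,121

Depreciable base = $340,482 − $32,000 = $308,482.
Year 1: ⌊$340,482 × 150%/3⌋ = $170,241. Book value $170,241.
Year 2: ⌊$170,241 × 150%/3⌋ = $85,120. Book value $85,121.
Year 3 (final): $85,121 − $32,000 = $53,121. Book value $32,000.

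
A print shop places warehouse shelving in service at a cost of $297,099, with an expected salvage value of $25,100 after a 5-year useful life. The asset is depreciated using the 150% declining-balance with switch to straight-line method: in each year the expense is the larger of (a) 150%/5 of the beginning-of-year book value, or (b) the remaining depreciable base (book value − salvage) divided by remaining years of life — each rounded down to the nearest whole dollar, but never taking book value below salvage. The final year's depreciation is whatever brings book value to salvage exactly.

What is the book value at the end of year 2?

$145,579

Depreciable base = $297,099 − $25,100 = $271,999.
Year 1: DB = ⌊$297,099 × 150%/5⌋ = $89,129; SL = ⌊$271,999/5⌋ = $54,399 → take DB $89,129. Book value $207,970.
Year 2: DB = ⌊$207,970 × 150%/5⌋ = $62,391; SL = ⌊$182,870/4⌋ = $45,717 → take DB $62,391. Book value $145,579.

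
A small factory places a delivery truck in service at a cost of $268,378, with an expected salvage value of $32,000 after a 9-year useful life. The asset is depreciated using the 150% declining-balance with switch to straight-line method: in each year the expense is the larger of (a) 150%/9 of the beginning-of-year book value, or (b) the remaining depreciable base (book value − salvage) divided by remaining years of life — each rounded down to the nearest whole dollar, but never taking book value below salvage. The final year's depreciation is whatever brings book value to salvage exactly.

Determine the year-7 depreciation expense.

Depreciable base = $268,378 − $32,000 = $236,378.
Year 1: DB = ⌊$268,378 × 150%/9⌋ = $44,729; SL = ⌊$236,378/9⌋ = $26,264 → take DB $44,729. Book value $223,649.
Year 2: DB = ⌊$223,649 × 150%/9⌋ = $37,274; SL = ⌊$191,649/8⌋ = $23,956 → take DB $37,274. Book value $186,375.
Year 3: DB = ⌊$186,375 × 150%/9⌋ = $31,062; SL = ⌊$154,375/7⌋ = $22,053 → take DB $31,062. Book value $155,313.
Year 4: DB = ⌊$155,313 × 150%/9⌋ = $25,885; SL = ⌊$123,313/6⌋ = $20,552 → take DB $25,885. Book value $129,428.
Year 5: DB = ⌊$129,428 × 150%/9⌋ = $21,571; SL = ⌊$97,428/5⌋ = $19,485 → take DB $21,571. Book value $107,857.
Year 6: DB = ⌊$107,857 × 150%/9⌋ = $17,976; SL = ⌊$75,857/4⌋ = $18,964 → take SL $18,964. Book value $88,893.
Year 7: DB = ⌊$88,893 × 150%/9⌋ = $14,815; SL = ⌊$56,893/3⌋ = $18,964 → take SL $18,964. Book value $69,929.

$18,964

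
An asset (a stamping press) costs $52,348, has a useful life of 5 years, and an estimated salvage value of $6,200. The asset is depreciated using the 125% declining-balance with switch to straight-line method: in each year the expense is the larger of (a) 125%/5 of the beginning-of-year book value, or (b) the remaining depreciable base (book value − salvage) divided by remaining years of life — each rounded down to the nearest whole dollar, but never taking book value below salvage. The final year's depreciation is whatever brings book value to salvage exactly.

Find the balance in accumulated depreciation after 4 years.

Depreciable base = $52,348 − $6,200 = $46,148.
Year 1: DB = ⌊$52,348 × 125%/5⌋ = $13,087; SL = ⌊$46,148/5⌋ = $9,229 → take DB $13,087. Book value $39,261.
Year 2: DB = ⌊$39,261 × 125%/5⌋ = $9,815; SL = ⌊$33,061/4⌋ = $8,265 → take DB $9,815. Book value $29,446.
Year 3: DB = ⌊$29,446 × 125%/5⌋ = $7,361; SL = ⌊$23,246/3⌋ = $7,748 → take SL $7,748. Book value $21,698.
Year 4: DB = ⌊$21,698 × 125%/5⌋ = $5,424; SL = ⌊$15,498/2⌋ = $7,749 → take SL $7,749. Book value $13,949.
Accumulated through year 4 = $52,348 − $13,949 = $38,399.

$38,399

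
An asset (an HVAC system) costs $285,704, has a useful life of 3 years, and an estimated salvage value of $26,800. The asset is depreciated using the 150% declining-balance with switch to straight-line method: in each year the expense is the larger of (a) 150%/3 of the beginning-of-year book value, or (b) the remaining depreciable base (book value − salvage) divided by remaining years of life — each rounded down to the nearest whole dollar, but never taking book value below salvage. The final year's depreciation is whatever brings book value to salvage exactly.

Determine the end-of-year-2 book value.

Depreciable base = $285,704 − $26,800 = $258,904.
Year 1: DB = ⌊$285,704 × 150%/3⌋ = $142,852; SL = ⌊$258,904/3⌋ = $86,301 → take DB $142,852. Book value $142,852.
Year 2: DB = ⌊$142,852 × 150%/3⌋ = $71,426; SL = ⌊$116,052/2⌋ = $58,026 → take DB $71,426. Book value $71,426.

$71,426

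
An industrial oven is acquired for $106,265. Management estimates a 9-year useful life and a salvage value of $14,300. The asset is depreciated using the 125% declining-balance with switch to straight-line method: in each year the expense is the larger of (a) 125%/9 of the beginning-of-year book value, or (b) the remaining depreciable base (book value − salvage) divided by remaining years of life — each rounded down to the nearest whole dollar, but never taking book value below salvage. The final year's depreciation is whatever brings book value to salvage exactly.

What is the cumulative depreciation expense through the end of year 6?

Depreciable base = $106,265 − $14,300 = $91,965.
Year 1: DB = ⌊$106,265 × 125%/9⌋ = $14,759; SL = ⌊$91,965/9⌋ = $10,218 → take DB $14,759. Book value $91,506.
Year 2: DB = ⌊$91,506 × 125%/9⌋ = $12,709; SL = ⌊$77,206/8⌋ = $9,650 → take DB $12,709. Book value $78,797.
Year 3: DB = ⌊$78,797 × 125%/9⌋ = $10,944; SL = ⌊$64,497/7⌋ = $9,213 → take DB $10,944. Book value $67,853.
Year 4: DB = ⌊$67,853 × 125%/9⌋ = $9,424; SL = ⌊$53,553/6⌋ = $8,925 → take DB $9,424. Book value $58,429.
Year 5: DB = ⌊$58,429 × 125%/9⌋ = $8,115; SL = ⌊$44,129/5⌋ = $8,825 → take SL $8,825. Book value $49,604.
Year 6: DB = ⌊$49,604 × 125%/9⌋ = $6,889; SL = ⌊$35,304/4⌋ = $8,826 → take SL $8,826. Book value $40,778.
Accumulated through year 6 = $106,265 − $40,778 = $65,487.

$65,487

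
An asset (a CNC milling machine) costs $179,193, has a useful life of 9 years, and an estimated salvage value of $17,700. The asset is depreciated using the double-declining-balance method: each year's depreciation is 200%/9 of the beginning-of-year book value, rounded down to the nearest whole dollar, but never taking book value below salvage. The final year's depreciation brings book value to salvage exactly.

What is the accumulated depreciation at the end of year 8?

$155,193

Depreciable base = $179,193 − $17,700 = $161,493.
Year 1: ⌊$179,193 × 200%/9⌋ = $39,820. Book value $139,373.
Year 2: ⌊$139,373 × 200%/9⌋ = $30,971. Book value $108,402.
Year 3: ⌊$108,402 × 200%/9⌋ = $24,089. Book value $84,313.
Year 4: ⌊$84,313 × 200%/9⌋ = $18,736. Book value $65,577.
Year 5: ⌊$65,577 × 200%/9⌋ = $14,572. Book value $51,005.
Year 6: ⌊$51,005 × 200%/9⌋ = $11,334. Book value $39,671.
Year 7: ⌊$39,671 × 200%/9⌋ = $8,815. Book value $30,856.
Year 8: ⌊$30,856 × 200%/9⌋ = $6,856. Book value $24,000.
Accumulated through year 8 = $179,193 − $24,000 = $155,193.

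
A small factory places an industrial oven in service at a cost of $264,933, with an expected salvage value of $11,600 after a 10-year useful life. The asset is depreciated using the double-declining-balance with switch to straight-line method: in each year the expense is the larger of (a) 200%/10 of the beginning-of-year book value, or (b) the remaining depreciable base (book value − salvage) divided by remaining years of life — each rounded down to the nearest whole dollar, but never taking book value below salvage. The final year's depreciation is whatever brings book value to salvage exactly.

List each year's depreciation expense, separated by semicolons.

Depreciable base = $264,933 − $11,600 = $253,333.
Year 1: DB = ⌊$264,933 × 200%/10⌋ = $52,986; SL = ⌊$253,333/10⌋ = $25,333 → take DB $52,986. Book value $211,947.
Year 2: DB = ⌊$211,947 × 200%/10⌋ = $42,389; SL = ⌊$200,347/9⌋ = $22,260 → take DB $42,389. Book value $169,558.
Year 3: DB = ⌊$169,558 × 200%/10⌋ = $33,911; SL = ⌊$157,958/8⌋ = $19,744 → take DB $33,911. Book value $135,647.
Year 4: DB = ⌊$135,647 × 200%/10⌋ = $27,129; SL = ⌊$124,047/7⌋ = $17,721 → take DB $27,129. Book value $108,518.
Year 5: DB = ⌊$108,518 × 200%/10⌋ = $21,703; SL = ⌊$96,918/6⌋ = $16,153 → take DB $21,703. Book value $86,815.
Year 6: DB = ⌊$86,815 × 200%/10⌋ = $17,363; SL = ⌊$75,215/5⌋ = $15,043 → take DB $17,363. Book value $69,452.
Year 7: DB = ⌊$69,452 × 200%/10⌋ = $13,890; SL = ⌊$57,852/4⌋ = $14,463 → take SL $14,463. Book value $54,989.
Year 8: DB = ⌊$54,989 × 200%/10⌋ = $10,997; SL = ⌊$43,389/3⌋ = $14,463 → take SL $14,463. Book value $40,526.
Year 9: DB = ⌊$40,526 × 200%/10⌋ = $8,105; SL = ⌊$28,926/2⌋ = $14,463 → take SL $14,463. Book value $26,063.
Year 10 (final): $26,063 − $11,600 = $14,463. Book value $11,600.

$52,986; $42,389; $33,911; $27,129; $21,703; $17,363; $14,463; $14,463; $14,463; $14,463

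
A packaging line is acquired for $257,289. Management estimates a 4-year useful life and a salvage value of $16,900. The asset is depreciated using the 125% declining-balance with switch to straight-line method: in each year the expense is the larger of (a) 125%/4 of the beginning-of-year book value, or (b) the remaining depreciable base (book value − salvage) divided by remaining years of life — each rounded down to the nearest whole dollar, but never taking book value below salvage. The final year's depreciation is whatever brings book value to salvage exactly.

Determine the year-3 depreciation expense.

Depreciable base = $257,289 − $16,900 = $240,389.
Year 1: DB = ⌊$257,289 × 125%/4⌋ = $80,402; SL = ⌊$240,389/4⌋ = $60,097 → take DB $80,402. Book value $176,887.
Year 2: DB = ⌊$176,887 × 125%/4⌋ = $55,277; SL = ⌊$159,987/3⌋ = $53,329 → take DB $55,277. Book value $121,610.
Year 3: DB = ⌊$121,610 × 125%/4⌋ = $38,003; SL = ⌊$104,710/2⌋ = $52,355 → take SL $52,355. Book value $69,255.

$52,355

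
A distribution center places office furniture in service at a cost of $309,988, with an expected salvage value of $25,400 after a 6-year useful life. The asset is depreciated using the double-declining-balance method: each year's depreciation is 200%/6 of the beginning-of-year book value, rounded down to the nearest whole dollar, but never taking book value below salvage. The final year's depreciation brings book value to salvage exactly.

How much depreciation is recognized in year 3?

$45,924

Depreciable base = $309,988 − $25,400 = $284,588.
Year 1: ⌊$309,988 × 200%/6⌋ = $103,329. Book value $206,659.
Year 2: ⌊$206,659 × 200%/6⌋ = $68,886. Book value $137,773.
Year 3: ⌊$137,773 × 200%/6⌋ = $45,924. Book value $91,849.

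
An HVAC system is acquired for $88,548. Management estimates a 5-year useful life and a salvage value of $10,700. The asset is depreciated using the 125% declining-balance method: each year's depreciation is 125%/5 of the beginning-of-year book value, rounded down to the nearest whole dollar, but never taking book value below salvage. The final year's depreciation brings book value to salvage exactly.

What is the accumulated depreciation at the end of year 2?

Depreciable base = $88,548 − $10,700 = $77,848.
Year 1: ⌊$88,548 × 125%/5⌋ = $22,137. Book value $66,411.
Year 2: ⌊$66,411 × 125%/5⌋ = $16,602. Book value $49,809.
Accumulated through year 2 = $88,548 − $49,809 = $38,739.

$38,739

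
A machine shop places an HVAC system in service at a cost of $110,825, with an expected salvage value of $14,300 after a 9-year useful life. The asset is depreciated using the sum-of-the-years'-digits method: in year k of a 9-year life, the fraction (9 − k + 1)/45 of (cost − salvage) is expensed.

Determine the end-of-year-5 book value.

Depreciable base = $110,825 − $14,300 = $96,525.
Sum of the years' digits = 9+8+7+6+5+4+3+2+1 = 45.
Year 1: $96,525 × 9/45 = $19,305. Book value $91,520.
Year 2: $96,525 × 8/45 = $17,160. Book value $74,360.
Year 3: $96,525 × 7/45 = $15,015. Book value $59,345.
Year 4: $96,525 × 6/45 = $12,870. Book value $46,475.
Year 5: $96,525 × 5/45 = $10,725. Book value $35,750.

$35,750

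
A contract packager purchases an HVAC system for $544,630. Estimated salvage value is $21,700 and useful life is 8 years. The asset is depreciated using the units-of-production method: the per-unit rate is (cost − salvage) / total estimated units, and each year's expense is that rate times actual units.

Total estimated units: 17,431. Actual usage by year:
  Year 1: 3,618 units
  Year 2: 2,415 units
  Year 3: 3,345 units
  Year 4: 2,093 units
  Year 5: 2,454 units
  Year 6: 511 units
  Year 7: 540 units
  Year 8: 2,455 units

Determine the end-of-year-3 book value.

$263,290

Depreciable base = $544,630 − $21,700 = $522,930.
Rate = $522,930 / 17,431 units = $30 per unit.
Year 1: 3,618 × $30 = $108,540. Book value $436,090.
Year 2: 2,415 × $30 = $72,450. Book value $363,640.
Year 3: 3,345 × $30 = $100,350. Book value $263,290.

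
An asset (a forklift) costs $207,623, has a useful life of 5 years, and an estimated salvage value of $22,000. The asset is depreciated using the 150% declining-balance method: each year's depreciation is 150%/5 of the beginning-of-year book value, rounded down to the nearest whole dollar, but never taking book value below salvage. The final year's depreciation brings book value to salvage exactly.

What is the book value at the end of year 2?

$101,736

Depreciable base = $207,623 − $22,000 = $185,623.
Year 1: ⌊$207,623 × 150%/5⌋ = $62,286. Book value $145,337.
Year 2: ⌊$145,337 × 150%/5⌋ = $43,601. Book value $101,736.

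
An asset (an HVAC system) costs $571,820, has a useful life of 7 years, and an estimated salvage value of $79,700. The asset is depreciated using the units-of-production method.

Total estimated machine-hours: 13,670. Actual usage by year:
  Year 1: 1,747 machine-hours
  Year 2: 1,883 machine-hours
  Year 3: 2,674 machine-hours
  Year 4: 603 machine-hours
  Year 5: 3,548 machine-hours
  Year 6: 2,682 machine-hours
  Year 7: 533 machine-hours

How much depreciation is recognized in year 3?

$96,264

Depreciable base = $571,820 − $79,700 = $492,120.
Rate = $492,120 / 13,670 machine-hours = $36 per machine-hour.
Year 1: 1,747 × $36 = $62,892. Book value $508,928.
Year 2: 1,883 × $36 = $67,788. Book value $441,140.
Year 3: 2,674 × $36 = $96,264. Book value $344,876.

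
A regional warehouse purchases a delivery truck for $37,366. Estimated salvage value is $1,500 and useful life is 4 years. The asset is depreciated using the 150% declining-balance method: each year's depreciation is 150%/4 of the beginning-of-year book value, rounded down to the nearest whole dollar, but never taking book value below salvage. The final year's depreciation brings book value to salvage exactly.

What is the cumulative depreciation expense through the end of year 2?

$22,769

Depreciable base = $37,366 − $1,500 = $35,866.
Year 1: ⌊$37,366 × 150%/4⌋ = $14,012. Book value $23,354.
Year 2: ⌊$23,354 × 150%/4⌋ = $8,757. Book value $14,597.
Accumulated through year 2 = $37,366 − $14,597 = $22,769.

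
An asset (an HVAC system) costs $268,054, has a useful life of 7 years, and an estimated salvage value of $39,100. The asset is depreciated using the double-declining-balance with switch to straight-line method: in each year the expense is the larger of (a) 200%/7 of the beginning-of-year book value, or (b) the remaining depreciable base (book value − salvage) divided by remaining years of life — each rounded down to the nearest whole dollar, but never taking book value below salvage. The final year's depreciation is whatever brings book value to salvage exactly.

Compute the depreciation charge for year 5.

Depreciable base = $268,054 − $39,100 = $228,954.
Year 1: DB = ⌊$268,054 × 200%/7⌋ = $76,586; SL = ⌊$228,954/7⌋ = $32,707 → take DB $76,586. Book value $191,468.
Year 2: DB = ⌊$191,468 × 200%/7⌋ = $54,705; SL = ⌊$152,368/6⌋ = $25,394 → take DB $54,705. Book value $136,763.
Year 3: DB = ⌊$136,763 × 200%/7⌋ = $39,075; SL = ⌊$97,663/5⌋ = $19,532 → take DB $39,075. Book value $97,688.
Year 4: DB = ⌊$97,688 × 200%/7⌋ = $27,910; SL = ⌊$58,588/4⌋ = $14,647 → take DB $27,910. Book value $69,778.
Year 5: DB = ⌊$69,778 × 200%/7⌋ = $19,936; SL = ⌊$30,678/3⌋ = $10,226 → take DB $19,936. Book value $49,842.

$19,936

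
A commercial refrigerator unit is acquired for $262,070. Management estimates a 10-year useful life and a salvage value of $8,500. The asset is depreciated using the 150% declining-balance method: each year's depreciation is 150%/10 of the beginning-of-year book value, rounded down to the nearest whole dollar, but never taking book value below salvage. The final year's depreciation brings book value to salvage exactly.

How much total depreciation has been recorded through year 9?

$201,368

Depreciable base = $262,070 − $8,500 = $253,570.
Year 1: ⌊$262,070 × 150%/10⌋ = $39,310. Book value $222,760.
Year 2: ⌊$222,760 × 150%/10⌋ = $33,414. Book value $189,346.
Year 3: ⌊$189,346 × 150%/10⌋ = $28,401. Book value $160,945.
Year 4: ⌊$160,945 × 150%/10⌋ = $24,141. Book value $136,804.
Year 5: ⌊$136,804 × 150%/10⌋ = $20,520. Book value $116,284.
Year 6: ⌊$116,284 × 150%/10⌋ = $17,442. Book value $98,842.
Year 7: ⌊$98,842 × 150%/10⌋ = $14,826. Book value $84,016.
Year 8: ⌊$84,016 × 150%/10⌋ = $12,602. Book value $71,414.
Year 9: ⌊$71,414 × 150%/10⌋ = $10,712. Book value $60,702.
Accumulated through year 9 = $262,070 − $60,702 = $201,368.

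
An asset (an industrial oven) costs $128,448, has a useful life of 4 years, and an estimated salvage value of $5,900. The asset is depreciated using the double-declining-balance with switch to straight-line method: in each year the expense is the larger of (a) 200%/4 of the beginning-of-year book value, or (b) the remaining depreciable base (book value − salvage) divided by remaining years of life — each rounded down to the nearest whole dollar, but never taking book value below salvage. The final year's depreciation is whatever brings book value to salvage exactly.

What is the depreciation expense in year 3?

$16,056

Depreciable base = $128,448 − $5,900 = $122,548.
Year 1: DB = ⌊$128,448 × 200%/4⌋ = $64,224; SL = ⌊$122,548/4⌋ = $30,637 → take DB $64,224. Book value $64,224.
Year 2: DB = ⌊$64,224 × 200%/4⌋ = $32,112; SL = ⌊$58,324/3⌋ = $19,441 → take DB $32,112. Book value $32,112.
Year 3: DB = ⌊$32,112 × 200%/4⌋ = $16,056; SL = ⌊$26,212/2⌋ = $13,106 → take DB $16,056. Book value $16,056.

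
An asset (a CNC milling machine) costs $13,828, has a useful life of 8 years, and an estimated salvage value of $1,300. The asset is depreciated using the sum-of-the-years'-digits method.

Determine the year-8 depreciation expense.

$348

Depreciable base = $13,828 − $1,300 = $12,528.
Sum of the years' digits = 8+7+6+5+4+3+2+1 = 36.
Year 1: $12,528 × 8/36 = $2,784. Book value $11,044.
Year 2: $12,528 × 7/36 = $2,436. Book value $8,608.
Year 3: $12,528 × 6/36 = $2,088. Book value $6,520.
Year 4: $12,528 × 5/36 = $1,740. Book value $4,780.
Year 5: $12,528 × 4/36 = $1,392. Book value $3,388.
Year 6: $12,528 × 3/36 = $1,044. Book value $2,344.
Year 7: $12,528 × 2/36 = $696. Book value $1,648.
Year 8: $12,528 × 1/36 = $348. Book value $1,300.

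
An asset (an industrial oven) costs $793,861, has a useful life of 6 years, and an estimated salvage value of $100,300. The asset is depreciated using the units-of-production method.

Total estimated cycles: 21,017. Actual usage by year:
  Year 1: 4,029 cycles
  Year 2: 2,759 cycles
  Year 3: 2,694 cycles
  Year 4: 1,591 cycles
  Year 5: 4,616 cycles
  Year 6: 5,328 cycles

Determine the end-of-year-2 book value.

Depreciable base = $793,861 − $100,300 = $693,561.
Rate = $693,561 / 21,017 cycles = $33 per cycle.
Year 1: 4,029 × $33 = $132,957. Book value $660,904.
Year 2: 2,759 × $33 = $91,047. Book value $569,857.

$569,857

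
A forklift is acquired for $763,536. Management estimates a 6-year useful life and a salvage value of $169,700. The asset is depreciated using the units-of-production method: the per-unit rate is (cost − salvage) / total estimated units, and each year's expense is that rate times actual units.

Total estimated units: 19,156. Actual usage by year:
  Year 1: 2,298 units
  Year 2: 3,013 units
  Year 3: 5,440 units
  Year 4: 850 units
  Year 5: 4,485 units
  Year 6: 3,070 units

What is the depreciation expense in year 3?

$168,640

Depreciable base = $763,536 − $169,700 = $593,836.
Rate = $593,836 / 19,156 units = $31 per unit.
Year 1: 2,298 × $31 = $71,238. Book value $692,298.
Year 2: 3,013 × $31 = $93,403. Book value $598,895.
Year 3: 5,440 × $31 = $168,640. Book value $430,255.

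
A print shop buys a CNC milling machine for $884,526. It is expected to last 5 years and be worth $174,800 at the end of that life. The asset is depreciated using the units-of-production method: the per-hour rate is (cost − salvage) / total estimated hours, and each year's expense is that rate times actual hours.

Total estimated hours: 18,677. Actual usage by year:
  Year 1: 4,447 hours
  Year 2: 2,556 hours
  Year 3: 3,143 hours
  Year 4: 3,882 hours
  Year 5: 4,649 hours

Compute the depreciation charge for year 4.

$147,516

Depreciable base = $884,526 − $174,800 = $709,726.
Rate = $709,726 / 18,677 hours = $38 per hour.
Year 1: 4,447 × $38 = $168,986. Book value $715,540.
Year 2: 2,556 × $38 = $97,128. Book value $618,412.
Year 3: 3,143 × $38 = $119,434. Book value $498,978.
Year 4: 3,882 × $38 = $147,516. Book value $351,462.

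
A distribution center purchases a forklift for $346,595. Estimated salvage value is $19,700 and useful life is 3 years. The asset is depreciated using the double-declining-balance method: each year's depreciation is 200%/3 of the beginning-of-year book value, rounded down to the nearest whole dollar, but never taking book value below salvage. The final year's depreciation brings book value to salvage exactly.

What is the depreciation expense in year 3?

Depreciable base = $346,595 − $19,700 = $326,895.
Year 1: ⌊$346,595 × 200%/3⌋ = $231,063. Book value $115,532.
Year 2: ⌊$115,532 × 200%/3⌋ = $77,021. Book value $38,511.
Year 3 (final): $38,511 − $19,700 = $18,811. Book value $19,700.

$18,811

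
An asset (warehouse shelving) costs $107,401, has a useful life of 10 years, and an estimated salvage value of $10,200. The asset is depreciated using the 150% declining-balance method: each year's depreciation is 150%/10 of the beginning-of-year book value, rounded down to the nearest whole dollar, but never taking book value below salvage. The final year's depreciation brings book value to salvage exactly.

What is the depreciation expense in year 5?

$8,409

Depreciable base = $107,401 − $10,200 = $97,201.
Year 1: ⌊$107,401 × 150%/10⌋ = $16,110. Book value $91,291.
Year 2: ⌊$91,291 × 150%/10⌋ = $13,693. Book value $77,598.
Year 3: ⌊$77,598 × 150%/10⌋ = $11,639. Book value $65,959.
Year 4: ⌊$65,959 × 150%/10⌋ = $9,893. Book value $56,066.
Year 5: ⌊$56,066 × 150%/10⌋ = $8,409. Book value $47,657.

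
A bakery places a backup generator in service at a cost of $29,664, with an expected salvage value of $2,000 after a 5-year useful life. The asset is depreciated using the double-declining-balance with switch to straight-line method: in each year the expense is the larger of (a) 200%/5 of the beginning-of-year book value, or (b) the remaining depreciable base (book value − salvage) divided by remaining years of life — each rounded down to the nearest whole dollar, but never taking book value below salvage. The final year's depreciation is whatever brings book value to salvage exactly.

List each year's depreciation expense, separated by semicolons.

$11,865; $7,119; $4,272; $2,563; $1,845

Depreciable base = $29,664 − $2,000 = $27,664.
Year 1: DB = ⌊$29,664 × 200%/5⌋ = $11,865; SL = ⌊$27,664/5⌋ = $5,532 → take DB $11,865. Book value $17,799.
Year 2: DB = ⌊$17,799 × 200%/5⌋ = $7,119; SL = ⌊$15,799/4⌋ = $3,949 → take DB $7,119. Book value $10,680.
Year 3: DB = ⌊$10,680 × 200%/5⌋ = $4,272; SL = ⌊$8,680/3⌋ = $2,893 → take DB $4,272. Book value $6,408.
Year 4: DB = ⌊$6,408 × 200%/5⌋ = $2,563; SL = ⌊$4,408/2⌋ = $2,204 → take DB $2,563. Book value $3,845.
Year 5 (final): $3,845 − $2,000 = $1,845. Book value $2,000.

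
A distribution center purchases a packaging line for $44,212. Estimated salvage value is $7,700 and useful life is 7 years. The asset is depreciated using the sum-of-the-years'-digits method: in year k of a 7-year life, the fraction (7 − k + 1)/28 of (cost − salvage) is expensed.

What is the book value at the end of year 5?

Depreciable base = $44,212 − $7,700 = $36,512.
Sum of the years' digits = 7+6+5+4+3+2+1 = 28.
Year 1: $36,512 × 7/28 = $9,128. Book value $35,084.
Year 2: $36,512 × 6/28 = $7,824. Book value $27,260.
Year 3: $36,512 × 5/28 = $6,520. Book value $20,740.
Year 4: $36,512 × 4/28 = $5,216. Book value $15,524.
Year 5: $36,512 × 3/28 = $3,912. Book value $11,612.

$11,612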